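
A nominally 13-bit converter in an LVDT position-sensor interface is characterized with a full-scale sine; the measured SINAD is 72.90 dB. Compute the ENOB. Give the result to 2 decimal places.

11.82 bits

Inverting SNR = 6.02 N + 1.76: N_eff = (72.90 − 1.76)/6.02 = 11.8173.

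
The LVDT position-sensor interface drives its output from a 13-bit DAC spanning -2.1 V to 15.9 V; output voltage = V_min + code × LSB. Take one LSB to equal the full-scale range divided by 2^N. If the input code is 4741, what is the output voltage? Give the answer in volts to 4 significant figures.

The full-scale span is 15.9 − (-2.1) = 18 V. LSB = 18 V / 2^13.
V_out = -2.1 + 4741 × (18/8192) V
      = -2.1 + 10.4172 = 8.31724 V.

8.317 V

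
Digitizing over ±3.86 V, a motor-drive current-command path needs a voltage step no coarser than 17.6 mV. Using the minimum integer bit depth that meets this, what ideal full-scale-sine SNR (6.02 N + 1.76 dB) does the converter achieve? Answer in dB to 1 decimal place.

55.9 dB

The full-scale span is 3.86 − (-3.86) = 7.72 V.
Required number of levels: 7.72/17.6 mV = 438.64; smallest N with 2^N ≥ that is 9.
SNR = 6.02 × 9 + 1.76 = 55.94 dB.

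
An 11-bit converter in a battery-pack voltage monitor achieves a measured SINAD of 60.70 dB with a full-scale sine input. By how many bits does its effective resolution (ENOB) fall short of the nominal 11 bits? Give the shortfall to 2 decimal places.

1.21 bits

N_eff = (60.70 − 1.76)/6.02 = 9.7907 bits.
Shortfall = 11 − 9.7907 = 1.2093 bits.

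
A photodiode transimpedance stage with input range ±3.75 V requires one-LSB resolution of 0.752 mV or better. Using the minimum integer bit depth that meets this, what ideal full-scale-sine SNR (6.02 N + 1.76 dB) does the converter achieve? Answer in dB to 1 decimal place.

86.0 dB

The full-scale span is 3.75 − (-3.75) = 7.5 V.
Required number of levels: 7.5/0.752 mV = 9973.4; smallest N with 2^N ≥ that is 14.
Ideal SNR at N = 14: 6.02·14 + 1.76 = 86.0 dB.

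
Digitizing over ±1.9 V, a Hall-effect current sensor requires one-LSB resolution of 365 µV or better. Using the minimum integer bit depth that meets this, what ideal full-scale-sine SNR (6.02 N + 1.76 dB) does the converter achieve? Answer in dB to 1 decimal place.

Range = 1.9 − (-1.9) = 3.8 V.
3.8 V / 365 µV = 10410. Since 2^13 = 8192 and 2^14 = 16384, N = 14.
SNR = 6.02 × 14 + 1.76 = 86.04 dB.

86.0 dB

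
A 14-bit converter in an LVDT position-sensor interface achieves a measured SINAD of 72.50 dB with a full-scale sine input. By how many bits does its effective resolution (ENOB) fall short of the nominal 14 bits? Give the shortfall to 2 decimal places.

2.25 bits

Effective bits = (72.50 − 1.76)/6.02 = 11.7508.
Shortfall = 14 − 11.7508 = 2.2492 bits.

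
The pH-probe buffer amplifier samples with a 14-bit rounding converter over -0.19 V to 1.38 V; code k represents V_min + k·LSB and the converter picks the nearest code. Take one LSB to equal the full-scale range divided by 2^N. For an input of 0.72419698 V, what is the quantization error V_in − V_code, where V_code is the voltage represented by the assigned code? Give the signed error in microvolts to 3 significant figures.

Range = 1.38 − (-0.19) = 1.57 V. LSB = 1.57 V / 2^14 ≈ 95.83 µV.
Position in LSBs: (0.72419698 − (-0.19)) × 16384/1.57 = 9540.2569; rounding gives k = 9540.
V_code = V_min + k × range/2^14 = -0.19 + 9540 × 1.57/16384 = 0.72417236328 V.
V_in − V_code = 0.72419698 − (0.72417236328) = +24.6 µV.

+24.6 µV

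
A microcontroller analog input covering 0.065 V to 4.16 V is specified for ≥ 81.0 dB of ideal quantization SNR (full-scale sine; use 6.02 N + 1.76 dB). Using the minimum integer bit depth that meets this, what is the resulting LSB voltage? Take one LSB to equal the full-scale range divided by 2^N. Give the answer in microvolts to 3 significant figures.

The full-scale span is 4.16 − (0.065) = 4.095 V.
Required N = ⌈(81.0 − 1.76)/6.02⌉ = ⌈13.163⌉ = 14.
LSB = 4.095 V / 2^14 = 250 µV.

250 µV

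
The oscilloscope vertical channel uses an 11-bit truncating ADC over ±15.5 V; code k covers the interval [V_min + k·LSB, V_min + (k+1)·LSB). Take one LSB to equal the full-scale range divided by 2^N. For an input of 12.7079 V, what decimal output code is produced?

Span: 15.5 V − (-15.5 V) = 31 V. LSB = 31 V / 2^11 ≈ 15.14 mV.
(V_in − V_min) × 2^11/range = (12.7079 − (-15.5)) × 2048/31 = 1863.541.
Floor → code = 1863.

1863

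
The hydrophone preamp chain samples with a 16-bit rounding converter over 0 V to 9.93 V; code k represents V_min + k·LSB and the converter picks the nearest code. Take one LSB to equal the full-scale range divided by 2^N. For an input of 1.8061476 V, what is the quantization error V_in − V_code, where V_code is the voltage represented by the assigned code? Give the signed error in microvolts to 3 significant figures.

V_FS = 9.93 V. LSB = 9.93 V / 2^16 ≈ 151.5 µV.
Position in LSBs: (1.8061476 − (0)) × 65536/9.93 = 11920.2104; rounding gives k = 11920.
V_code = V_min + k × range/2^16 = 0 + 11920 × 9.93/65536 = 1.8061157227 V.
V_in − V_code = 1.8061476 − (1.8061157227) = +31.9 µV.

+31.9 µV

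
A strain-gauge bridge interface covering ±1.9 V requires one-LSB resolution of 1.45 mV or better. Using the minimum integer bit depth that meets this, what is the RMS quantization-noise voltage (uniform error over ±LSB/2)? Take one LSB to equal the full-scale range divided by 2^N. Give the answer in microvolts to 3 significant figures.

The full-scale span is 1.9 − (-1.9) = 3.8 V.
3.8 V / 1.45 mV = 2621. Since 2^11 = 2048 and 2^12 = 4096, N = 12.
One LSB is 3.8 V / 4096 = 0.92773 mV.
σ_q = LSB/√12 = 0.92773 mV/3.4641 = 268 µV.

268 µV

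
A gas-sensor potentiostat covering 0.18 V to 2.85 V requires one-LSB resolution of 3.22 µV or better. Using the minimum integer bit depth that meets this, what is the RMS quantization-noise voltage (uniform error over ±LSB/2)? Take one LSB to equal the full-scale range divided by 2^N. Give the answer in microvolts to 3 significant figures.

0.735 µV

Full-scale range = 2.85 V − (0.18 V) = 2.67 V.
Levels needed ≥ 2.67/3.22 µV = 829200. 2^20 = 1048576 suffices, so N_min = 20.
LSB = 2.67 V / 2^20 = 2.5463 µV.
RMS noise = LSB/√12 = 0.735 µV.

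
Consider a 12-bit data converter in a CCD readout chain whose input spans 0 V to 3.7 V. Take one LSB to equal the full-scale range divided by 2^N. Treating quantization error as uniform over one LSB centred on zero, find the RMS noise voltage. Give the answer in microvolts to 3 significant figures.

261 µV

Full-scale range = 3.7 V.
LSB = 3.7 V / 2^12 = 0.90332 mV.
σ_q = LSB/√12 = 0.90332 mV/3.4641 = 261 µV.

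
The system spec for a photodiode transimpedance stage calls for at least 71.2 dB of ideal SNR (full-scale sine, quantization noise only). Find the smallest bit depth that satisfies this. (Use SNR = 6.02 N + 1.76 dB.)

Required N = ⌈(71.2 − 1.76)/6.02⌉ = ⌈11.535⌉ = 12.

12 bits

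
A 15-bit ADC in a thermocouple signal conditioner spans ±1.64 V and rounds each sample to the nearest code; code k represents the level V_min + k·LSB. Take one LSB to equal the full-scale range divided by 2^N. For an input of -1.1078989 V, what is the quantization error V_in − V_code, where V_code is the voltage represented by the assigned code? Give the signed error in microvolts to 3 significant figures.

Full-scale range = 1.64 V − (-1.64 V) = 3.28 V. LSB = 3.28 V / 2^15 ≈ 100.1 µV.
(-1.1078989 − (-1.64)) / LSB = 0.5321011 × 32768/3.28 = 5315.8198. Nearest integer: k = 5316.
Reconstructed level: -1.64 + 5316 × 3.28/32768 V = -1.1078808594 V.
V_in − V_code = -1.1078989 − (-1.1078808594) = −18.0 µV.

−18.0 µV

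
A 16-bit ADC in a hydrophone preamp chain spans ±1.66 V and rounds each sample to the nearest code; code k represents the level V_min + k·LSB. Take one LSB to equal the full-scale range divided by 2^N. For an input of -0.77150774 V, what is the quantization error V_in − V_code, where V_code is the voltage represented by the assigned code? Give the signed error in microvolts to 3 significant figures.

Full-scale range = 1.66 V − (-1.66 V) = 3.32 V. LSB = 3.32 V / 2^16 ≈ 50.66 µV.
(V_in − V_min)/LSB = (-0.77150774 − (-1.66)) × 65536/3.32 = 17538.6231 → nearest code k = 17539.
Reconstructed level: -1.66 + 17539 × 3.32/65536 V = -0.77148864746 V.
Error = V_in − V_code = -0.77150774 − (-0.77148864746) = −19.1 µV.

−19.1 µV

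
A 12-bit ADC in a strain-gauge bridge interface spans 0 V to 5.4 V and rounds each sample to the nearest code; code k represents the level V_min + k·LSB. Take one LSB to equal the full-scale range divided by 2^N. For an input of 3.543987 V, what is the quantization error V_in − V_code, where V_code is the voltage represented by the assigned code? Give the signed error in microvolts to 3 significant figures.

+237 µV

Range is 5.4 V. LSB = 5.4 V / 2^12 ≈ 1.318 mV.
Position in LSBs: (3.543987 − (0)) × 4096/5.4 = 2688.1798; rounding gives k = 2688.
Reconstructed level: 0 + 2688 × 5.4/4096 V = 3.543750000 V.
V_in − V_code = 3.543987 − (3.543750000) = +237 µV.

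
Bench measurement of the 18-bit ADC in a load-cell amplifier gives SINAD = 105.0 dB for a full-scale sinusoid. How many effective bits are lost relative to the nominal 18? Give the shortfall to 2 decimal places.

0.85 bits

Effective bits = (105.0 − 1.76)/6.02 = 17.1495.
Lost resolution: 18 − 17.1495 = 0.8505 bits.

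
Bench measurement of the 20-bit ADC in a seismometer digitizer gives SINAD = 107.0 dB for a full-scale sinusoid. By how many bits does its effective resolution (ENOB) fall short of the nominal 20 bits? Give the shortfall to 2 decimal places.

2.52 bits

N_eff = (107.0 − 1.76)/6.02 = 17.4817 bits.
20 − 17.4817 = 2.52 bits below nominal.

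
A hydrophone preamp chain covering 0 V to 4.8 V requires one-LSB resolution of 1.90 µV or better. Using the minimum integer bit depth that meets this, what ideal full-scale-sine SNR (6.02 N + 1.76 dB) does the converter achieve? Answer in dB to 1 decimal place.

134.2 dB

V_FS = 4.8 V.
Need 2^N ≥ 4.8 V / 1.90 µV = 2.526e6 → N_min = 22.
SNR = 6.02 × 22 + 1.76 = 134.20 dB.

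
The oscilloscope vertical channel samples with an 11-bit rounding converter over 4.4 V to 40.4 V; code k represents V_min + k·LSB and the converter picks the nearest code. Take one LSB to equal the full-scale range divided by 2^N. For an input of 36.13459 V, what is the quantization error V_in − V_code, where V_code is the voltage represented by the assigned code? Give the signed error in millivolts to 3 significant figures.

Full-scale range = 40.4 V − (4.4 V) = 36 V. LSB = 36 V / 2^11 ≈ 17.58 mV.
Position in LSBs: (36.13459 − (4.4)) × 2048/36 = 1805.3456; rounding gives k = 1805.
V_code = V_min + k × range/2^11 = 4.4 + 1805 × 36/2048 = 36.12851563 V.
Error = V_in − V_code = 36.13459 − (36.12851563) = +6.07 mV.

+6.07 mV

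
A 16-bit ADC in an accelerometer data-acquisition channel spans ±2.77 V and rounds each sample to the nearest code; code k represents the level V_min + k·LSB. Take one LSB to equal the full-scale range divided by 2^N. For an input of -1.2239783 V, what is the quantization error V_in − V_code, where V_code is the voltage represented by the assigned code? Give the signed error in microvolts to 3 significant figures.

−15.0 µV

Full-scale range = 2.77 V − (-2.77 V) = 5.54 V. LSB = 5.54 V / 2^16 ≈ 84.53 µV.
Position in LSBs: (-1.2239783 − (-2.77)) × 65536/5.54 = 18288.8228; rounding gives k = 18289.
Reconstructed level: -2.77 + 18289 × 5.54/65536 V = -1.2239633179 V.
Error = V_in − V_code = -1.2239783 − (-1.2239633179) = −15.0 µV.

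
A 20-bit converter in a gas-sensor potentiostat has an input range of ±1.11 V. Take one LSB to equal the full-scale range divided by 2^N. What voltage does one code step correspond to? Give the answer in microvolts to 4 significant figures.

2.117 µV

Range = 1.11 − (-1.11) = 2.22 V.
Number of codes = 2^20 = 1048576.
LSB = 2.22 V / 2^20 = 2.117 µV.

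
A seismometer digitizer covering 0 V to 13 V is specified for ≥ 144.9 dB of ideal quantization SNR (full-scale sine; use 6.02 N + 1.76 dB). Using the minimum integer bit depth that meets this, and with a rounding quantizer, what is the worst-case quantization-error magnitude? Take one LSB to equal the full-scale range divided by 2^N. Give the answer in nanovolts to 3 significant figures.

387 nV

Range is 13 V.
N ≥ (144.9 − 1.76)/6.02 = 23.777 → N_min = 24.
LSB = 13 V ÷ 2^24 = 13/16777216 V = 0.77486 µV.
Max error for round-to-nearest is LSB/2 = 387 nV.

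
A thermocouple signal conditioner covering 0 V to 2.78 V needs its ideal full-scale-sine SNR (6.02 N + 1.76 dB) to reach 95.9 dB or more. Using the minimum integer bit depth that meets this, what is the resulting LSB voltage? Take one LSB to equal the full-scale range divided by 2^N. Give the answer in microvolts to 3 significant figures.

42.4 µV

V_FS = 2.78 V.
N ≥ (95.9 − 1.76)/6.02 = 15.638 → N_min = 16.
LSB = 2.78 V / 2^16 = 42.4 µV.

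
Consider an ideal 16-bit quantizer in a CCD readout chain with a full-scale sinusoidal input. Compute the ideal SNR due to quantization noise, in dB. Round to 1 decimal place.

98.1 dB

6.02(16) + 1.76 = 96.32 + 1.76 = 98.08 dB.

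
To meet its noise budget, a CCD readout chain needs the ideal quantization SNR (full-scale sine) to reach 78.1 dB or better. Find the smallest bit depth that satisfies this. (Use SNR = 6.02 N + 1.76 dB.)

N ≥ (78.1 − 1.76)/6.02 = 12.681 → N_min = 13.

13 bits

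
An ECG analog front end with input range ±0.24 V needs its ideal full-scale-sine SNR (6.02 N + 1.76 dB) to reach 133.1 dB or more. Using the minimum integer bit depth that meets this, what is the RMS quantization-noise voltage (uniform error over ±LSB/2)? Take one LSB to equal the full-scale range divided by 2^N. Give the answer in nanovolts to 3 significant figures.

Span: 0.24 V − (-0.24 V) = 0.48 V.
6.02 N + 1.76 ≥ 133.1 gives N ≥ 21.817, so the minimum integer is 22.
Step size = 0.48/4194304 V = 114.44 nV.
RMS noise = LSB/√12 = 33.0 nV.

33.0 nV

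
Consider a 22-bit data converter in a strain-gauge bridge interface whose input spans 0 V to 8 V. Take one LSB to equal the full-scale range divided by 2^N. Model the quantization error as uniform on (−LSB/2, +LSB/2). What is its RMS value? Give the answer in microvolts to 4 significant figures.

0.5506 µV

Range is 8 V.
LSB = 8 V ÷ 2^22 = 8/4194304 V = 1.90735 µV.
V_rms = LSB/√12 = 1.90735 µV / √12 = 0.5506 µV.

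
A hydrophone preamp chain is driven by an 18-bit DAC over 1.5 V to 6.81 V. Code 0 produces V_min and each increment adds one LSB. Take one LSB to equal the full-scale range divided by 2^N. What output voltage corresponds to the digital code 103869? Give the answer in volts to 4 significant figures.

Range = 6.81 − (1.5) = 5.31 V. LSB = 5.31 V / 2^18.
V_out = 1.5 + 103869 × (5.31/262144) V
      = 1.5 + 2.10397 = 3.60397 V.

3.604 V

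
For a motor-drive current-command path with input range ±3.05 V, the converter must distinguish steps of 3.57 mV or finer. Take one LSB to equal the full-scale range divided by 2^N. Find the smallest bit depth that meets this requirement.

11 bits

The full-scale span is 3.05 − (-3.05) = 6.1 V.
Required number of levels: 6.1/3.57 mV = 1708.7; smallest N with 2^N ≥ that is 11.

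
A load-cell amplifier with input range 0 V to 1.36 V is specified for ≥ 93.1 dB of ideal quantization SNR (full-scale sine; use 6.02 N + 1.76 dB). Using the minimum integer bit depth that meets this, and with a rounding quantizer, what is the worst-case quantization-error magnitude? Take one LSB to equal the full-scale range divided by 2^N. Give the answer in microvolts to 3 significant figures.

Span = 1.36 V.
6.02 N + 1.76 ≥ 93.1 gives N ≥ 15.173, so the minimum integer is 16.
One LSB is 1.36 V / 65536 = 20.752 µV.
Half an LSB is 10.4 µV.

10.4 µV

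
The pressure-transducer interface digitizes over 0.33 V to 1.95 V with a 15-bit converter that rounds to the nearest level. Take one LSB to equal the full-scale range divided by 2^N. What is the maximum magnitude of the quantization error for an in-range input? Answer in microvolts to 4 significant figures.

Full-scale range = 1.95 V − (0.33 V) = 1.62 V.
LSB = 1.62 V ÷ 2^15 = 1.62/32768 V = 49.4385 µV.
Worst-case error for round-to-nearest is half an LSB: 24.72 µV.

24.72 µV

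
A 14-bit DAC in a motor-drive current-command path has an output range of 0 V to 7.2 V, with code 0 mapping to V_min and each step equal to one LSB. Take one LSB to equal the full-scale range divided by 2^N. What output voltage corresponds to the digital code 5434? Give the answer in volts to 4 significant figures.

Range is 7.2 V. LSB = 7.2 V / 2^14.
V_out = V_min + code × LSB = 0 V + 5434 × 7.2 V / 16384
      = 0 V + 2.38799 V = 2.38799 V.

2.388 V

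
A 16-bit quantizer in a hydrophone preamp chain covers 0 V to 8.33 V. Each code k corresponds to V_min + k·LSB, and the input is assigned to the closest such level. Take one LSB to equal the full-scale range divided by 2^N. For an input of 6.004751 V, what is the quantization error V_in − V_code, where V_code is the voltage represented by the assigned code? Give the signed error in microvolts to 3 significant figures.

+22.9 µV

Full-scale range = 8.33 V. LSB = 8.33 V / 2^16 ≈ 127.1 µV.
(V_in − V_min)/LSB = (6.004751 − (0)) × 65536/8.33 = 47242.1803 → nearest code k = 47242.
Reconstructed level: 0 + 47242 × 8.33/65536 V = 6.0047280884 V.
V_in − V_code = 6.004751 − (6.0047280884) = +22.9 µV.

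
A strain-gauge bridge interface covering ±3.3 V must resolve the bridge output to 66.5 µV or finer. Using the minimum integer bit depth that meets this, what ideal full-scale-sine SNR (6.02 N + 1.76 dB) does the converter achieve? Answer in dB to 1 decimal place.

The full-scale span is 3.3 − (-3.3) = 6.6 V.
Levels needed ≥ 6.6/66.5 µV = 99250. 2^17 = 131072 suffices, so N_min = 17.
6.02(17) + 1.76 = 104.10 dB.

104.1 dB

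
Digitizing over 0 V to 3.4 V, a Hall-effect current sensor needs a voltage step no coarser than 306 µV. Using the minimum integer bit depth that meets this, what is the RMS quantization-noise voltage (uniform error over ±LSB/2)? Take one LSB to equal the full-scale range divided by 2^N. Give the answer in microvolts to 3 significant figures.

V_FS = 3.4 V.
Levels needed ≥ 3.4/306 µV = 11110. 2^14 = 16384 suffices, so N_min = 14.
LSB = 3.4 V ÷ 2^14 = 3.4/16384 V = 207.52 µV.
V_rms = LSB/√12 = 59.9 µV.

59.9 µV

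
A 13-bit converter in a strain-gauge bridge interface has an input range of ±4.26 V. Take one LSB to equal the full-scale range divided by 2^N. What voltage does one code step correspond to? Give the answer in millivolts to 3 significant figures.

The full-scale span is 4.26 − (-4.26) = 8.52 V.
2^13 = 8192 levels.
LSB = 8.52 V ÷ 2^13 = 8.52/8192 V = 1.04 mV.

1.04 mV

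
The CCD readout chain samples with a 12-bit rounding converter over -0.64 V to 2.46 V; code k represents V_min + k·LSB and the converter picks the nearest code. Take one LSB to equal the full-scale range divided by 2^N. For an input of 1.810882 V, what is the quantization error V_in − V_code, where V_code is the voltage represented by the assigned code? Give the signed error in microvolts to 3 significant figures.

Span: 2.46 V − (-0.64 V) = 3.1 V. LSB = 3.1 V / 2^12 ≈ 0.7568 mV.
(1.810882 − (-0.64)) / LSB = 2.450882 × 4096/3.1 = 3238.3267. Nearest integer: k = 3238.
Reconstructed level: -0.64 + 3238 × 3.1/4096 V = 1.810634766 V.
V_in − V_code = 1.810882 − (1.810634766) = +247 µV.

+247 µV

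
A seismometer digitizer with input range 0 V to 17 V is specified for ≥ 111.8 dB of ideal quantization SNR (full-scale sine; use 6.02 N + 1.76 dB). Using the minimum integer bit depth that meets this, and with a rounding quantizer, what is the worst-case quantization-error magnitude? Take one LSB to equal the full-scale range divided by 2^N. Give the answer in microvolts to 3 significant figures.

Span = 17 V.
Required N = ⌈(111.8 − 1.76)/6.02⌉ = ⌈18.279⌉ = 19.
One LSB is 17 V / 524288 = 32.425 µV.
Max error for round-to-nearest is LSB/2 = 16.2 µV.

16.2 µV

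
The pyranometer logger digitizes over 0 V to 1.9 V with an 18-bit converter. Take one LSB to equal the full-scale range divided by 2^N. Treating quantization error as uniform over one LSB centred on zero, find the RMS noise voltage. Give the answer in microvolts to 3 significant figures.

V_FS = 1.9 V.
One LSB is 1.9 V / 262144 = 7.2479 µV.
σ_q = LSB/√12 = 7.2479 µV/3.4641 = 2.09 µV.

2.09 µV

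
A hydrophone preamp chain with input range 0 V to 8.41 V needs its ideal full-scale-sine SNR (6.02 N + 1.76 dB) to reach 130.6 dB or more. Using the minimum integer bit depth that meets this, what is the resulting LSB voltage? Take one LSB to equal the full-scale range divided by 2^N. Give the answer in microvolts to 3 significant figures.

V_FS = 8.41 V.
6.02 N + 1.76 ≥ 130.6 gives N ≥ 21.402, so the minimum integer is 22.
One LSB is 8.41 V / 4194304 = 2.01 µV.

2.01 µV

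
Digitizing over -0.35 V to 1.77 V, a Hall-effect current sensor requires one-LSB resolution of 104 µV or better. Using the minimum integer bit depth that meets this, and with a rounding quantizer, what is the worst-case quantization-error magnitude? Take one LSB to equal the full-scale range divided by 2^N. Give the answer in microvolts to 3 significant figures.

32.3 µV

Span: 1.77 V − (-0.35 V) = 2.12 V.
Need 2^N ≥ 2.12 V / 104 µV = 20380 → N_min = 15.
LSB = 2.12 V ÷ 2^15 = 2.12/32768 V = 64.697 µV.
Max error for round-to-nearest is LSB/2 = 32.3 µV.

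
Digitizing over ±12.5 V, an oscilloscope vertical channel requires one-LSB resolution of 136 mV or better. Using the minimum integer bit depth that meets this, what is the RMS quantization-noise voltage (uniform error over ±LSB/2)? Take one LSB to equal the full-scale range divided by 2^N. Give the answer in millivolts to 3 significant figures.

Span: 12.5 V − (-12.5 V) = 25 V.
25 V / 136 mV = 183.8. Since 2^7 = 128 and 2^8 = 256, N = 8.
LSB = 25 V ÷ 2^8 = 25/256 V = 97.656 mV.
σ_q = LSB/√12 = 97.656 mV/3.4641 = 28.2 mV.

28.2 mV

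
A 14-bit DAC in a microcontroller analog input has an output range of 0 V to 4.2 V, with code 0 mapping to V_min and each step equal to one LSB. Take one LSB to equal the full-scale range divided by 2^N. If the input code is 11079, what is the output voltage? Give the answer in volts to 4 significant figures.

2.840 V

V_FS = 4.2 V. LSB = 4.2 V / 2^14.
V_out = 0 + 11079 × (4.2/16384) V
      = 0 V + 2.84008 V = 2.84008 V.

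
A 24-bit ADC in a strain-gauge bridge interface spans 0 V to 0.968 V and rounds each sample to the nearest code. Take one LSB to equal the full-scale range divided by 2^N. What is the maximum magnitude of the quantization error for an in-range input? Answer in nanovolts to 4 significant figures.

28.85 nV

V_FS = 0.968 V.
Step size = 0.968/16777216 V = 57.6973 nV.
Worst-case error for round-to-nearest is half an LSB: 28.85 nV.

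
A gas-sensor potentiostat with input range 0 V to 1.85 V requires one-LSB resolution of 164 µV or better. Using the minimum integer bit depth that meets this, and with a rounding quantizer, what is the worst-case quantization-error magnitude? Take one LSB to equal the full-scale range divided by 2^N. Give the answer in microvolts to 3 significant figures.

56.5 µV

V_FS = 1.85 V.
1.85 V / 164 µV = 11280. Since 2^13 = 8192 and 2^14 = 16384, N = 14.
LSB = 1.85 V ÷ 2^14 = 1.85/16384 V = 112.92 µV.
Half an LSB is 56.5 µV.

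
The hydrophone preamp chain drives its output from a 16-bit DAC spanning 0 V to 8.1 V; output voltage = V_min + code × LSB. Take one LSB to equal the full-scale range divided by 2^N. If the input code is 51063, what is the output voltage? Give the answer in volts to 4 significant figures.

6.311 V

Full-scale range = 8.1 V. LSB = 8.1 V / 2^16.
Output = V_min + (51063/65536) × range = 0 + 0.779160 × 8.1 V
      = 0 V + 6.31119 V = 6.31119 V.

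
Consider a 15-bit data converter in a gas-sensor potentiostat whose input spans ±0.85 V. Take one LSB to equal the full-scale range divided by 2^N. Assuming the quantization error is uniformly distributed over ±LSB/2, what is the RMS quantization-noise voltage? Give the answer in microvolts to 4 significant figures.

The full-scale span is 0.85 − (-0.85) = 1.7 V.
Step size = 1.7/32768 V = 51.8799 µV.
RMS of a uniform error over width LSB is LSB/√12 = 14.98 µV.

14.98 µV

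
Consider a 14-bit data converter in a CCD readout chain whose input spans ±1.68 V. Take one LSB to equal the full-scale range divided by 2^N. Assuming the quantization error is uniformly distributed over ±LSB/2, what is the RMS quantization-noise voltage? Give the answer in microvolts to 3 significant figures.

Span: 1.68 V − (-1.68 V) = 3.36 V.
Step size = 3.36/16384 V = 205.08 µV.
For a uniform distribution on [−LSB/2, +LSB/2], V_rms = LSB/√12 = 205.08 µV/3.4641 = 59.2 µV.

59.2 µV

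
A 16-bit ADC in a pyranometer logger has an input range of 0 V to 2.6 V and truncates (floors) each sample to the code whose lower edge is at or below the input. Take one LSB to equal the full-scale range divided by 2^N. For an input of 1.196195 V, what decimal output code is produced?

Range is 2.6 V. LSB = 2.6 V / 2^16 ≈ 39.67 µV.
V_in − V_min = 1.196195 − (0) = 1.196195 V.
Divide by LSB: 1.196195 × 65536/2.6 = 30151.4752.
Truncating gives code 30151.

30151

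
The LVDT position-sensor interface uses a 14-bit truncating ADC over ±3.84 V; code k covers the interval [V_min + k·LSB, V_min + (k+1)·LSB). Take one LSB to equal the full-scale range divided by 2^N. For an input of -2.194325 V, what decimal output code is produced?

3510

Range = 3.84 − (-3.84) = 7.68 V. LSB = 7.68 V / 2^14 ≈ 468.8 µV.
code = ⌊(V_in − V_min)/LSB⌋ = ⌊(V_in − V_min) × 2^14 / range⌋
     = ⌊(-2.194325 − (-3.84)) × 16384 / 7.68⌋ = ⌊1.645675 × 16384/7.68⌋
     = ⌊3510.773⌋ = 3510.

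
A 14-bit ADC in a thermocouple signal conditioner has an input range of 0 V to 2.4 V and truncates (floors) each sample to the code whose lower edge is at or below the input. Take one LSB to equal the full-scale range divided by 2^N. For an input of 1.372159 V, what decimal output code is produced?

9367

Span = 2.4 V. LSB = 2.4 V / 2^14 ≈ 146.5 µV.
code = ⌊(V_in − V_min)/LSB⌋ = ⌊(V_in − V_min) × 2^14 / range⌋
     = ⌊(1.372159 − (0)) × 16384 / 2.4⌋ = ⌊1.372159 × 16384/2.4⌋
     = ⌊9367.272⌋ = 9367.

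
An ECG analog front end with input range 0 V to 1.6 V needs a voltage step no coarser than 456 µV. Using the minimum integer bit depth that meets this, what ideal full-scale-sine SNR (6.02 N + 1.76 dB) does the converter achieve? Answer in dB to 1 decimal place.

74.0 dB

V_FS = 1.6 V.
Levels needed ≥ 1.6/456 µV = 3509. 2^12 = 4096 suffices, so N_min = 12.
6.02(12) + 1.76 = 74.00 dB.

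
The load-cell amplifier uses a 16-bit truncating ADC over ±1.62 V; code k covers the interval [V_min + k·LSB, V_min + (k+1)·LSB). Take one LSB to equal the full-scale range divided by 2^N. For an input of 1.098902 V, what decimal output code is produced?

Range = 1.62 − (-1.62) = 3.24 V. LSB = 3.24 V / 2^16 ≈ 49.44 µV.
(V_in − V_min) × 2^16/range = (1.098902 − (-1.62)) × 65536/3.24 = 54995.667.
Floor → code = 54995.

54995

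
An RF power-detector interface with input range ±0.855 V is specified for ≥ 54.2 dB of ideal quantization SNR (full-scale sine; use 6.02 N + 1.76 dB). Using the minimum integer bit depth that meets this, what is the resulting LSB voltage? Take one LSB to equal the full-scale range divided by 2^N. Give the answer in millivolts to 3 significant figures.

Range = 0.855 − (-0.855) = 1.71 V.
6.02 N + 1.76 ≥ 54.2 gives N ≥ 8.711, so the minimum integer is 9.
LSB = 1.71 V / 2^9 = 3.34 mV.

3.34 mV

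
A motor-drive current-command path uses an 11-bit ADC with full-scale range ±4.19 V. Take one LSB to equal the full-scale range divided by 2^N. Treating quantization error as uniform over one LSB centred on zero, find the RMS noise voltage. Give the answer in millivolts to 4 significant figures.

1.181 mV

The full-scale span is 4.19 − (-4.19) = 8.38 V.
Step size = 8.38/2048 V = 4.09180 mV.
For a uniform distribution on [−LSB/2, +LSB/2], V_rms = LSB/√12 = 4.09180 mV/3.4641 = 1.181 mV.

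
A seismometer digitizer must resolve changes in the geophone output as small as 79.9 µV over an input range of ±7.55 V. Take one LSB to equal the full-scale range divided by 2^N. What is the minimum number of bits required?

18 bits

Span: 7.55 V − (-7.55 V) = 15.1 V.
Required number of levels: 15.1/79.9 µV = 188990; smallest N with 2^N ≥ that is 18.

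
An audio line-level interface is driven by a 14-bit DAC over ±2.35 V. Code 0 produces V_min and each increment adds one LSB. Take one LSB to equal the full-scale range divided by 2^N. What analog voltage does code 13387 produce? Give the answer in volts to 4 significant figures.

1.490 V

Full-scale range = 2.35 V − (-2.35 V) = 4.7 V. LSB = 4.7 V / 2^14.
Output = V_min + (13387/16384) × range = -2.35 + 0.817078 × 4.7 V
      = -2.35 + 3.84026 = 1.49026 V.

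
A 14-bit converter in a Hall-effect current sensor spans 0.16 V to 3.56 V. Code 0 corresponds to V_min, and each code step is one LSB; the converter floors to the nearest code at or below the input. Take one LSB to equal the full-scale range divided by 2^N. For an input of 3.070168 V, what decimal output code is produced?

14023

Span: 3.56 V − (0.16 V) = 3.4 V. LSB = 3.4 V / 2^14 ≈ 207.5 µV.
V_in − V_min = 3.070168 − (0.16) = 2.910168 V.
Divide by LSB: 2.910168 × 16384/3.4 = 14023.5860.
Truncating gives code 14023.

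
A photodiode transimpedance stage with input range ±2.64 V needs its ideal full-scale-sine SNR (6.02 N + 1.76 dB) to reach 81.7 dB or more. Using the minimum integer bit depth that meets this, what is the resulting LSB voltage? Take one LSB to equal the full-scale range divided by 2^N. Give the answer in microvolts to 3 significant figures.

The full-scale span is 2.64 − (-2.64) = 5.28 V.
Required N = ⌈(81.7 − 1.76)/6.02⌉ = ⌈13.279⌉ = 14.
One LSB is 5.28 V / 16384 = 322 µV.

322 µV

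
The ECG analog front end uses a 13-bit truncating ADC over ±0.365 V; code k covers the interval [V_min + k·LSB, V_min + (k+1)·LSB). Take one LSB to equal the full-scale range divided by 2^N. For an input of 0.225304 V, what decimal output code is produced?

The full-scale span is 0.365 − (-0.365) = 0.73 V. LSB = 0.73 V / 2^13 ≈ 89.11 µV.
(V_in − V_min) × 2^13/range = (0.225304 − (-0.365)) × 8192/0.73 = 6624.343.
Floor → code = 6624.

6624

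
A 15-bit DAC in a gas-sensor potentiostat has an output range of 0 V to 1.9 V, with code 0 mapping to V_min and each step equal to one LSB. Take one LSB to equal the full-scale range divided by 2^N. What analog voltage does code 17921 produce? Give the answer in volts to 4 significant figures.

Full-scale range = 1.9 V. LSB = 1.9 V / 2^15.
V_out = 0 + 17921 × (1.9/32768) V
      = 0 + 1.03912 = 1.03912 V.

1.039 V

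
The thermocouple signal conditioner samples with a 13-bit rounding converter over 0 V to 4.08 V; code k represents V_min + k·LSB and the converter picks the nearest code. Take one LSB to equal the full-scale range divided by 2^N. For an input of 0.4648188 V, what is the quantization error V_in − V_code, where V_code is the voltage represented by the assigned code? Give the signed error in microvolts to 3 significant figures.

V_FS = 4.08 V. LSB = 4.08 V / 2^13 ≈ 498.0 µV.
Position in LSBs: (0.4648188 − (0)) × 8192/4.08 = 933.2832; rounding gives k = 933.
Reconstructed level: 0 + 933 × 4.08/8192 V = 0.4646777344 V.
e = 0.4648188 − (0.4646777344) = +141 µV.

+141 µV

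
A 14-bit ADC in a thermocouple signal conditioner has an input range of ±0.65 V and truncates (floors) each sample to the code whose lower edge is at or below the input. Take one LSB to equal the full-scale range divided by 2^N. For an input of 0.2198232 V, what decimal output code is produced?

10962

The full-scale span is 0.65 − (-0.65) = 1.3 V. LSB = 1.3 V / 2^14 ≈ 79.35 µV.
(V_in − V_min) × 2^14/range = (0.2198232 − (-0.65)) × 16384/1.3 = 10962.449.
Floor → code = 10962.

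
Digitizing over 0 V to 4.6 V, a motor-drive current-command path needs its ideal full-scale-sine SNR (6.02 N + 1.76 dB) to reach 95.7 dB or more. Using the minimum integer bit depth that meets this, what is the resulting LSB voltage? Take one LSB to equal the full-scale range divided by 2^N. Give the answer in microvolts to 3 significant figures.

70.2 µV

Span = 4.6 V.
Required N = ⌈(95.7 − 1.76)/6.02⌉ = ⌈15.605⌉ = 16.
One LSB is 4.6 V / 65536 = 70.2 µV.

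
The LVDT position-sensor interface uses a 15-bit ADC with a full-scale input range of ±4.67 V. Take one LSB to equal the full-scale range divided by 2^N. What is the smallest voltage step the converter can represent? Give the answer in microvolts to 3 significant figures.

Range = 4.67 − (-4.67) = 9.34 V.
There are 2^15 = 32768 steps.
One LSB is 9.34 V / 32768 = 285 µV.

285 µV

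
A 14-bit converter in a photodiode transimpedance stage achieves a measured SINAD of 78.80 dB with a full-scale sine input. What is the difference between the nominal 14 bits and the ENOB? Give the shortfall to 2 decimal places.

N_eff = (78.80 − 1.76)/6.02 = 12.7973 bits.
14 − 12.7973 = 1.20 bits below nominal.

1.20 bits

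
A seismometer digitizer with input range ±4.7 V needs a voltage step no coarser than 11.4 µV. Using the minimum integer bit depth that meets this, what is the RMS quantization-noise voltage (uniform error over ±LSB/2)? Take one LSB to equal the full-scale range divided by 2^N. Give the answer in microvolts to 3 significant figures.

2.59 µV

Range = 4.7 − (-4.7) = 9.4 V.
Levels needed ≥ 9.4/11.4 µV = 824600. 2^20 = 1048576 suffices, so N_min = 20.
One LSB is 9.4 V / 1048576 = 8.9645 µV.
V_rms = LSB/√12 = 2.59 µV.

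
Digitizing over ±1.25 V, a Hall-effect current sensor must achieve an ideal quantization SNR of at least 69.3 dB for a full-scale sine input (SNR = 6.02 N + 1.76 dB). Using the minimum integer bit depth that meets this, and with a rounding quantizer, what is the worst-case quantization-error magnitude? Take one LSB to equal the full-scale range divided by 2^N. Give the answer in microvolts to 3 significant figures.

305 µV

Range = 1.25 − (-1.25) = 2.5 V.
6.02 N + 1.76 ≥ 69.3 gives N ≥ 11.219, so the minimum integer is 12.
LSB = 2.5 V ÷ 2^12 = 2.5/4096 V = 0.61035 mV.
Max error for round-to-nearest is LSB/2 = 305 µV.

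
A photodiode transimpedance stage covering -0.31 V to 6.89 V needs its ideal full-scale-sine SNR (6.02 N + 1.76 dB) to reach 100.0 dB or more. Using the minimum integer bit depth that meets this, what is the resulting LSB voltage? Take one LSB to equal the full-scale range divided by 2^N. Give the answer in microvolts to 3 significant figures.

The full-scale span is 6.89 − (-0.31) = 7.2 V.
N ≥ (100.0 − 1.76)/6.02 = 16.319 → N_min = 17.
Step size = 7.2/131072 V = 54.9 µV.

54.9 µV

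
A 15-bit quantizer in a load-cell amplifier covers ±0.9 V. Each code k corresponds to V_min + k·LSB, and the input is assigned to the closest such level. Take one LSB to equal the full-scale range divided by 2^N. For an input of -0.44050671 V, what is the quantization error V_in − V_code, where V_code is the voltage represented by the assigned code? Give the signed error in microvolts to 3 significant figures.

The full-scale span is 0.9 − (-0.9) = 1.8 V. LSB = 1.8 V / 2^15 ≈ 54.93 µV.
(-0.44050671 − (-0.9)) / LSB = 0.45949329 × 32768/1.8 = 8364.8201. Nearest integer: k = 8365.
V_code = V_min + k × range/2^15 = -0.9 + 8365 × 1.8/32768 = -0.44049682617 V.
e = -0.44050671 − (-0.44049682617) = −9.88 µV.

−9.88 µV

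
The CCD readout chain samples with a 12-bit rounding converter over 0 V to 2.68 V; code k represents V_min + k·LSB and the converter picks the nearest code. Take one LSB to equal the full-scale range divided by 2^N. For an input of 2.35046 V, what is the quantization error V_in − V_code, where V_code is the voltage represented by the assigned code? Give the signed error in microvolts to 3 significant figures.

Span = 2.68 V. LSB = 2.68 V / 2^12 ≈ 0.6543 mV.
(V_in − V_min)/LSB = (2.35046 − (0)) × 4096/2.68 = 3592.3448 → nearest code k = 3592.
V_code = 0 + (3592/4096) × 2.68 = 2.350234375 V.
Error = V_in − V_code = 2.35046 − (2.350234375) = +226 µV.

+226 µV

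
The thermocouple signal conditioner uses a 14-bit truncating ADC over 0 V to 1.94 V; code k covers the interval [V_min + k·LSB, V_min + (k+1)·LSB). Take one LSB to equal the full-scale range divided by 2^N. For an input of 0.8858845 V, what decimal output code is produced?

7481

Full-scale range = 1.94 V. LSB = 1.94 V / 2^14 ≈ 118.4 µV.
V_in − V_min = 0.8858845 − (0) = 0.8858845 V.
Divide by LSB: 0.8858845 × 16384/1.94 = 7481.6143.
Truncating gives code 7481.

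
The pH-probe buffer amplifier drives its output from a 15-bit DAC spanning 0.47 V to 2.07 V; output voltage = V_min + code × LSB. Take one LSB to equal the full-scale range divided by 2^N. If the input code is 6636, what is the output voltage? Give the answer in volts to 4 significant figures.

0.7940 V

Range = 2.07 − (0.47) = 1.6 V. LSB = 1.6 V / 2^15.
Output = V_min + (6636/32768) × range = 0.47 + 0.202515 × 1.6 V
      = 0.47 + 0.324023 = 0.794023 V.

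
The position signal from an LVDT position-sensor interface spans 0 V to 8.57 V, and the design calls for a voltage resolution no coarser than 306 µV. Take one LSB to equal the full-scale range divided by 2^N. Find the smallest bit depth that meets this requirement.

15 bits

Span = 8.57 V.
Need 2^N ≥ 8.57 V / 306 µV = 28010 → N_min = 15.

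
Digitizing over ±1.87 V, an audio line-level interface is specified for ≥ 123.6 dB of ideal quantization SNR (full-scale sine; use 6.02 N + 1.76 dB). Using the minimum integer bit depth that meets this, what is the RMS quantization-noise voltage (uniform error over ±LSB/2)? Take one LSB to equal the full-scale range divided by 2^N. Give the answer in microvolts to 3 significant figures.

Span: 1.87 V − (-1.87 V) = 3.74 V.
6.02 N + 1.76 ≥ 123.6 gives N ≥ 20.239, so the minimum integer is 21.
LSB = 3.74 V ÷ 2^21 = 3.74/2097152 V = 1.7834 µV.
RMS noise = LSB/√12 = 0.515 µV.

0.515 µV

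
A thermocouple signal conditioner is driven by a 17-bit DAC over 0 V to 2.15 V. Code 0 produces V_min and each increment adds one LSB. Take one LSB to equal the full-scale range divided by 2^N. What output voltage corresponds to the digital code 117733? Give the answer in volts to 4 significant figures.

Range is 2.15 V. LSB = 2.15 V / 2^17.
Output = V_min + (117733/131072) × range = 0 + 0.898232 × 2.15 V
      = 0 + 1.93120 = 1.93120 V.

1.931 V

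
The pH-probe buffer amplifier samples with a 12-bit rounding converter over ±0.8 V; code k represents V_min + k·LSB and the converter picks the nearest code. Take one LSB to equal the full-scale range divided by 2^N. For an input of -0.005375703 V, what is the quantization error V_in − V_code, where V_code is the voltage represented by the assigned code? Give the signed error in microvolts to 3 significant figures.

+93.0 µV

The full-scale span is 0.8 − (-0.8) = 1.6 V. LSB = 1.6 V / 2^12 ≈ 390.6 µV.
(V_in − V_min)/LSB = (-0.005375703 − (-0.8)) × 4096/1.6 = 2034.2382 → nearest code k = 2034.
Reconstructed level: -0.8 + 2034 × 1.6/4096 V = -0.005468750000 V.
e = -0.005375703 − (-0.005468750000) = +93.0 µV.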